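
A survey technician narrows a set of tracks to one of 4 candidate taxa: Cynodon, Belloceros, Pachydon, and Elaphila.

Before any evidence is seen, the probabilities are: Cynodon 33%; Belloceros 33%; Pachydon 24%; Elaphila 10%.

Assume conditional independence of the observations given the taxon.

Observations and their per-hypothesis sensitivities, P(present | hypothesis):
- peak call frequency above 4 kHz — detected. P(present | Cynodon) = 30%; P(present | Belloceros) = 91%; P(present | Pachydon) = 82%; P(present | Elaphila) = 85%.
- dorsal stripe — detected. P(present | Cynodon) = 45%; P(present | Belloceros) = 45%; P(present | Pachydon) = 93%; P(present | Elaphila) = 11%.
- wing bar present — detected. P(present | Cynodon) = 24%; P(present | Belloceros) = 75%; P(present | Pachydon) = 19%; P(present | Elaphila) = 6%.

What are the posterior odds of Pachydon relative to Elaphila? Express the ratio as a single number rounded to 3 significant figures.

Unnormalized posterior weight (prior times the observation likelihoods) for each of the two hypotheses:
  Pachydon: 0.24 × 0.82 × 0.93 × 0.19 = 0.034775
  Elaphila: 0.10 × 0.85 × 0.11 × 0.06 = 0.000561
Odds(Pachydon : Elaphila) = 0.034775 / 0.000561 ≈ 62.0.

62.0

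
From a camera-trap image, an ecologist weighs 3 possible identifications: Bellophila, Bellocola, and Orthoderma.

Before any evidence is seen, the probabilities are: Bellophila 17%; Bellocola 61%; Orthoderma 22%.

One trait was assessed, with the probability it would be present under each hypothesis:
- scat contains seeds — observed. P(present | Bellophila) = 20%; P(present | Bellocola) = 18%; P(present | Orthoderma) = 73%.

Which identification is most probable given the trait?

Orthoderma

Multiply each prior by the likelihood of the trait:
  Bellophila: 0.17 × 0.20 = 0.034
  Bellocola: 0.61 × 0.18 = 0.1098
  Orthoderma: 0.22 × 0.73 = 0.1606
The unnormalized weights sum to 0.3044.
P(Bellophila | evidence) ≈ 0.034 / 0.3044 ≈ 0.112
P(Bellocola | evidence) ≈ 0.1098 / 0.3044 ≈ 0.361
P(Orthoderma | evidence) ≈ 0.1606 / 0.3044 ≈ 0.528
The largest is 0.528, so Orthoderma is most probable.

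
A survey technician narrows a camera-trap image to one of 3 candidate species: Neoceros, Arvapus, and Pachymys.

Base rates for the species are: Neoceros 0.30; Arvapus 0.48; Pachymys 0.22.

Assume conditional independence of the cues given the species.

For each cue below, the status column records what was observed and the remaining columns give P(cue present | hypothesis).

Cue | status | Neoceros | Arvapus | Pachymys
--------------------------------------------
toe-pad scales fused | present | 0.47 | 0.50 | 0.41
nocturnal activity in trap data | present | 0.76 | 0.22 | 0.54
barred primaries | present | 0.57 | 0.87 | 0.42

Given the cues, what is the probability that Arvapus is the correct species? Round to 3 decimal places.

0.360

For each hypothesis, the unnormalized posterior weight is prior × product of the cue likelihoods:
  Neoceros: 0.30 × 0.47 × 0.76 × 0.57 = 0.061081
  Arvapus: 0.48 × 0.50 × 0.22 × 0.87 = 0.045936
  Pachymys: 0.22 × 0.41 × 0.54 × 0.42 = 0.020457
Marginal likelihood of the evidence = 0.12747.
P(Arvapus | evidence) = 0.045936 / 0.12747 ≈ 0.360.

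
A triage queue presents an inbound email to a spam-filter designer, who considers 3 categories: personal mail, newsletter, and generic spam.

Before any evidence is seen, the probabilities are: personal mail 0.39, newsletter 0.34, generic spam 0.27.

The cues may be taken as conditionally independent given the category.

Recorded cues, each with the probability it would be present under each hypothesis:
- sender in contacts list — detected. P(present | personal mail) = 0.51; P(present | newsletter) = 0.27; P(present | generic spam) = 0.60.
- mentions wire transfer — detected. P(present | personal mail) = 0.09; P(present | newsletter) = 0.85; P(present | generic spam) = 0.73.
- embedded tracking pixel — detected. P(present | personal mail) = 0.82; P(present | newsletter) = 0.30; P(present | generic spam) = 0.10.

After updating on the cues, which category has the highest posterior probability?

newsletter

For each hypothesis, the unnormalized posterior weight is prior × product of the cue likelihoods:
  personal mail: 0.39 × 0.51 × 0.09 × 0.82 = 0.014679
  newsletter: 0.34 × 0.27 × 0.85 × 0.30 = 0.023409
  generic spam: 0.27 × 0.60 × 0.73 × 0.10 = 0.011826
Marginal likelihood of the evidence = 0.049914.
P(personal mail | evidence) ≈ 0.014679 / 0.049914 ≈ 0.294
P(newsletter | evidence) ≈ 0.023409 / 0.049914 ≈ 0.469
P(generic spam | evidence) ≈ 0.011826 / 0.049914 ≈ 0.237
The largest is 0.469, so newsletter is most probable.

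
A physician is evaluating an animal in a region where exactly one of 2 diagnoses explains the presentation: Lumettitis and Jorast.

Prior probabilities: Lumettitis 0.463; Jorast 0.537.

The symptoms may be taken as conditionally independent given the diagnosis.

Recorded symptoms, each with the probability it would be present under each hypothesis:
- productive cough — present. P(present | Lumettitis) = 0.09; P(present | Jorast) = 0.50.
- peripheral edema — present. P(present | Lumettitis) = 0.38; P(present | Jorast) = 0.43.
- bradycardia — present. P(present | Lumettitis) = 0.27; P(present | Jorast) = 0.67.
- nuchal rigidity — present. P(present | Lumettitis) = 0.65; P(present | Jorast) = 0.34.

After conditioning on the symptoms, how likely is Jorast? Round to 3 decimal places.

0.904

Multiply each prior by the joint likelihood of the symptom pattern:
  Lumettitis: 0.463 × 0.09 × 0.38 × 0.27 × 0.65 = 0.002779
  Jorast: 0.537 × 0.50 × 0.43 × 0.67 × 0.34 = 0.026301
The unnormalized weights sum to 0.02908.
P(Jorast | evidence) = 0.026301 / 0.02908 ≈ 0.904.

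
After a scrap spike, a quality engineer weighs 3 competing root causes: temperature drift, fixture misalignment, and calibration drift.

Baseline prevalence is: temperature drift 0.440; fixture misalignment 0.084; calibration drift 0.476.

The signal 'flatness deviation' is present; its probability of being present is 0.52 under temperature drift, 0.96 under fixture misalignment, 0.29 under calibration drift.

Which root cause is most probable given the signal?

temperature drift

By Bayes' rule, the unnormalized weight for each hypothesis is prior × likelihood:
  temperature drift: 0.440 × 0.52 = 0.2288
  fixture misalignment: 0.084 × 0.96 = 0.08064
  calibration drift: 0.476 × 0.29 = 0.13804
Marginal likelihood of the evidence = 0.44748.
P(temperature drift | evidence) ≈ 0.2288 / 0.44748 ≈ 0.511
P(fixture misalignment | evidence) ≈ 0.08064 / 0.44748 ≈ 0.180
P(calibration drift | evidence) ≈ 0.13804 / 0.44748 ≈ 0.308
The largest is 0.511, so temperature drift is most probable.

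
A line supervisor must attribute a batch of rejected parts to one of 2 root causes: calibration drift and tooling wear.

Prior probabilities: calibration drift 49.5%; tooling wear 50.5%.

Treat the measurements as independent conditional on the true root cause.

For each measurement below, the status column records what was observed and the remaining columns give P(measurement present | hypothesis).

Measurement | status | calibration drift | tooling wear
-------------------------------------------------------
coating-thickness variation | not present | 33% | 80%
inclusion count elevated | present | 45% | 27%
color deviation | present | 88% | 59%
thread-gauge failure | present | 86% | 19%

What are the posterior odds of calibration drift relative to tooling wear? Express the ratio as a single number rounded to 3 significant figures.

The normalizing constant cancels in an odds ratio, so compute prior × likelihood for the two hypotheses only (using 1 − P(present | H) for each absent measurement):
  calibration drift: 0.495 × (1 − 0.33) × 0.45 × 0.88 × 0.86 = 0.11295
  tooling wear: 0.505 × (1 − 0.80) × 0.27 × 0.59 × 0.19 = 0.003057
Odds(calibration drift : tooling wear) = 0.11295 / 0.003057 ≈ 36.9.

36.9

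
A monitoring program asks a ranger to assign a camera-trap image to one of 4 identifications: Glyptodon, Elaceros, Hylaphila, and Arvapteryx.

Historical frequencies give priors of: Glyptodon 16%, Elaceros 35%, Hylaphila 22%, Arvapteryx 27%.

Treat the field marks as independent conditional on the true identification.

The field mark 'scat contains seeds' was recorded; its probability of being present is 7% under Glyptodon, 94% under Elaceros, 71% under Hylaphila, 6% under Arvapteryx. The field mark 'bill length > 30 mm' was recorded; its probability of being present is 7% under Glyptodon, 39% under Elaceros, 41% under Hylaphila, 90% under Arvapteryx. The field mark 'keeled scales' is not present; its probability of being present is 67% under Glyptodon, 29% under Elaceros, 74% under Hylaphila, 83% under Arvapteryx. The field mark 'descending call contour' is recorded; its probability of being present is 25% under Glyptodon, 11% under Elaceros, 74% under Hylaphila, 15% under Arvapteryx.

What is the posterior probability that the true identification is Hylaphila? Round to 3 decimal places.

0.541

For each hypothesis, the unnormalized posterior weight is prior × product of the field mark likelihoods (using 1 − P(present | H) for each absent field mark):
  Glyptodon: 0.16 × 0.07 × 0.07 × (1 − 0.67) × 0.25 = 6.468e-05
  Elaceros: 0.35 × 0.94 × 0.39 × (1 − 0.29) × 0.11 = 0.010021
  Hylaphila: 0.22 × 0.71 × 0.41 × (1 − 0.74) × 0.74 = 0.012322
  Arvapteryx: 0.27 × 0.06 × 0.90 × (1 − 0.83) × 0.15 = 0.00037179
Marginal likelihood of the evidence = 0.022779.
P(Hylaphila | evidence) = 0.012322 / 0.022779 ≈ 0.541.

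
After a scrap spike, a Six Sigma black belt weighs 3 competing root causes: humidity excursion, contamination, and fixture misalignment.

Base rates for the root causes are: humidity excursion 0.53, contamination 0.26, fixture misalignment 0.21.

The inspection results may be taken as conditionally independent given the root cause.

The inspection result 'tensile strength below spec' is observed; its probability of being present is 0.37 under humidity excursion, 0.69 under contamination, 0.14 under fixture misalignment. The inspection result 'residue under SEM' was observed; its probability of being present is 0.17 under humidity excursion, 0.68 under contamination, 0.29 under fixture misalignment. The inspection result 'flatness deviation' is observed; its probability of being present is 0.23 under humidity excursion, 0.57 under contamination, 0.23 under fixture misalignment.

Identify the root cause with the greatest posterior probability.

contamination

For each hypothesis, the unnormalized posterior weight is prior × product of the inspection result likelihoods:
  humidity excursion: 0.53 × 0.37 × 0.17 × 0.23 = 0.0076675
  contamination: 0.26 × 0.69 × 0.68 × 0.57 = 0.069535
  fixture misalignment: 0.21 × 0.14 × 0.29 × 0.23 = 0.001961
Marginal likelihood of the evidence = 0.079164.
P(humidity excursion | evidence) ≈ 0.0076675 / 0.079164 ≈ 0.097
P(contamination | evidence) ≈ 0.069535 / 0.079164 ≈ 0.878
P(fixture misalignment | evidence) ≈ 0.001961 / 0.079164 ≈ 0.025
The largest is 0.878, so contamination is most probable.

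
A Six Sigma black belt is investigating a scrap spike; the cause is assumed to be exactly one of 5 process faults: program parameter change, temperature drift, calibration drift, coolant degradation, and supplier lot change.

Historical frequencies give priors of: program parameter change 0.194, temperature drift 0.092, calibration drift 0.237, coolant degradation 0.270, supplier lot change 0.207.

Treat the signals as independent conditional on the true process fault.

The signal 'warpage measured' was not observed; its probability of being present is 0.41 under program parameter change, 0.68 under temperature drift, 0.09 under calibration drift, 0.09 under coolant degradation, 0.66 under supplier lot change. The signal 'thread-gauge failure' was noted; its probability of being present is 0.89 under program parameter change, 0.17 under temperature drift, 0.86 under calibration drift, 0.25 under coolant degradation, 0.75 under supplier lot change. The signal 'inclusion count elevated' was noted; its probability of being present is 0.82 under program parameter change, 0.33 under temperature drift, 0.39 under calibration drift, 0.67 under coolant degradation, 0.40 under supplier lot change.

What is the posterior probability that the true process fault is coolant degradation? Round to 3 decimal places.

Multiply each prior by the joint likelihood of the signal pattern (using 1 − P(present | H) for each absent signal):
  program parameter change: 0.194 × (1 − 0.41) × 0.89 × 0.82 = 0.083533
  temperature drift: 0.092 × (1 − 0.68) × 0.17 × 0.33 = 0.0016516
  calibration drift: 0.237 × (1 − 0.09) × 0.86 × 0.39 = 0.072336
  coolant degradation: 0.270 × (1 − 0.09) × 0.25 × 0.67 = 0.041155
  supplier lot change: 0.207 × (1 − 0.66) × 0.75 × 0.40 = 0.021114
The unnormalized weights sum to 0.21979.
P(coolant degradation | evidence) = 0.041155 / 0.21979 ≈ 0.187.

0.187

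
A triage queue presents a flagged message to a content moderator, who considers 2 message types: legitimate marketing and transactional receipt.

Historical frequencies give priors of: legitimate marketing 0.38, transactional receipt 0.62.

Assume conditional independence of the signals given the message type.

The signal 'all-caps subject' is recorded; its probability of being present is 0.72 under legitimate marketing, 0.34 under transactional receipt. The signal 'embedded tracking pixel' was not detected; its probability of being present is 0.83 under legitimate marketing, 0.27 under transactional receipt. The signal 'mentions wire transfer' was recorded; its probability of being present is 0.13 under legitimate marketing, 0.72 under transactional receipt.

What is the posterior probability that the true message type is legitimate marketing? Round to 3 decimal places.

0.052

For each hypothesis, the unnormalized posterior weight is prior × product of the signal likelihoods (using 1 − P(present | H) for each absent signal):
  legitimate marketing: 0.38 × 0.72 × (1 − 0.83) × 0.13 = 0.0060466
  transactional receipt: 0.62 × 0.34 × (1 − 0.27) × 0.72 = 0.1108
The unnormalized weights sum to 0.11684.
P(legitimate marketing | evidence) = 0.0060466 / 0.11684 ≈ 0.052.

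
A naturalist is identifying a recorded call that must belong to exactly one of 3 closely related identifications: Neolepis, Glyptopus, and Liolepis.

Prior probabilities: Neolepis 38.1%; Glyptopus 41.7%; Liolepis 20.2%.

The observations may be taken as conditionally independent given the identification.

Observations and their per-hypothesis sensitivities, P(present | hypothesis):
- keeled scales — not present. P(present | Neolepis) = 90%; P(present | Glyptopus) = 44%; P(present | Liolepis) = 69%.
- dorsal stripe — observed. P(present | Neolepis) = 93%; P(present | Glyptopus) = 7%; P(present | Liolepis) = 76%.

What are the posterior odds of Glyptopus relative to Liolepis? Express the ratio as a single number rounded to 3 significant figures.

The normalizing constant cancels in an odds ratio, so compute prior × likelihood for the two hypotheses only (using 1 − P(present | H) for each absent observation):
  Glyptopus: 0.417 × (1 − 0.44) × 0.07 = 0.016346
  Liolepis: 0.202 × (1 − 0.69) × 0.76 = 0.047591
Posterior odds = 0.016346 / 0.047591 ≈ 0.343.

0.343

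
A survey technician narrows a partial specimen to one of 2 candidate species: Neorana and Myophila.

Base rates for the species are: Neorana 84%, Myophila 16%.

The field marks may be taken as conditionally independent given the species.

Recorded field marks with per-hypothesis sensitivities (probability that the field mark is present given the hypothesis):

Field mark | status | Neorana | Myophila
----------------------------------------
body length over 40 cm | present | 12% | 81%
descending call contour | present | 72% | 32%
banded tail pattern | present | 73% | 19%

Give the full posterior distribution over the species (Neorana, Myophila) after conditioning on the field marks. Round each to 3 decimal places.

By Bayes' rule with conditional independence, the unnormalized weight for each hypothesis is prior × ∏ likelihoods:
  Neorana: 0.84 × 0.12 × 0.72 × 0.73 = 0.05298
  Myophila: 0.16 × 0.81 × 0.32 × 0.19 = 0.0078797
Marginal likelihood of the evidence = 0.06086.
P(Neorana | evidence) = 0.05298 / 0.06086 ≈ 0.871
P(Myophila | evidence) = 0.0078797 / 0.06086 ≈ 0.129

0.871, 0.129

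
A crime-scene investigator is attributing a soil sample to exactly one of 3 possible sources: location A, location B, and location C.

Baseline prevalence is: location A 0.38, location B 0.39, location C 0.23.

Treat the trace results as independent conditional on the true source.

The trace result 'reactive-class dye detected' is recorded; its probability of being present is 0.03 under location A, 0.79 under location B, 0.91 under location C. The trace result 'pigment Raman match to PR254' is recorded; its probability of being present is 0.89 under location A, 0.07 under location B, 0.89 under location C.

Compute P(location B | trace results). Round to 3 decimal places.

Multiply each prior by the joint likelihood of the trace result pattern:
  location A: 0.38 × 0.03 × 0.89 = 0.010146
  location B: 0.39 × 0.79 × 0.07 = 0.021567
  location C: 0.23 × 0.91 × 0.89 = 0.18628
The unnormalized weights sum to 0.21799.
P(location B | evidence) = 0.021567 / 0.21799 ≈ 0.099.

0.099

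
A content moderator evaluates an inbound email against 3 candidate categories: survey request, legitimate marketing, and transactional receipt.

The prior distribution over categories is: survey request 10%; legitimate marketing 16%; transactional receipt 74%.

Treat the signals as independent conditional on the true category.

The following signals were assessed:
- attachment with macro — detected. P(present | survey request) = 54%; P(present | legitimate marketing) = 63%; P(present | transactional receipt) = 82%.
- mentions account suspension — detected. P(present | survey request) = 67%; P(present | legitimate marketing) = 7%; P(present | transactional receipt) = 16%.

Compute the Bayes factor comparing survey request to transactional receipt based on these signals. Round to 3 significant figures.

2.76

Joint likelihood of the signal pattern under each hypothesis:
  survey request: 0.54 × 0.67 = 0.3618
  transactional receipt: 0.82 × 0.16 = 0.1312
Bayes factor = 0.3618 / 0.1312 ≈ 2.76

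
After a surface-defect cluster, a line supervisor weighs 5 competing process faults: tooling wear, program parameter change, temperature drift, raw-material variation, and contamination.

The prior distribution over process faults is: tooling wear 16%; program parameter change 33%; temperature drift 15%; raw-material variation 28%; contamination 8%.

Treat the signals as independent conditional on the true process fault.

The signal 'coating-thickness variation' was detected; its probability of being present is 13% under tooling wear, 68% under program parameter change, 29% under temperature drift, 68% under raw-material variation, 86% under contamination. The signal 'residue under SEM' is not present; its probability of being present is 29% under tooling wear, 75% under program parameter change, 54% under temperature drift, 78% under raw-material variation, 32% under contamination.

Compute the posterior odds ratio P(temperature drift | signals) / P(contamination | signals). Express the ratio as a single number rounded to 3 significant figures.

Posterior odds equal prior odds times the likelihood ratio; only the two competing hypotheses matter (using 1 − P(present | H) for each absent signal).
  temperature drift: 0.15 × 0.29 × (1 − 0.54) = 0.02001
  contamination: 0.08 × 0.86 × (1 − 0.32) = 0.046784
Odds(temperature drift : contamination) = 0.02001 / 0.046784 ≈ 0.428.

0.428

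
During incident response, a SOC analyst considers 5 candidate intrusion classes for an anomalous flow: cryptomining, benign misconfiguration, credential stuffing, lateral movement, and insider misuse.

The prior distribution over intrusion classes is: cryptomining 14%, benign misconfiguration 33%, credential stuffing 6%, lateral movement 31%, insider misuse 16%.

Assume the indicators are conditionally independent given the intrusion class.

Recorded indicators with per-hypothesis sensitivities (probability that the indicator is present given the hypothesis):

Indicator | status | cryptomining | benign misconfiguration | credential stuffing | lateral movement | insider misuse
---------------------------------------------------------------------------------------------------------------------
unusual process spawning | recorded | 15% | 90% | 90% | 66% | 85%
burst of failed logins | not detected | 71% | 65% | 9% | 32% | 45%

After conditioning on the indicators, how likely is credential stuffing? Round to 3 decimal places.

By Bayes' rule with conditional independence, the unnormalized weight for each hypothesis is prior × ∏ likelihoods (using 1 − P(present | H) for each absent indicator):
  cryptomining: 0.14 × 0.15 × (1 − 0.71) = 0.00609
  benign misconfiguration: 0.33 × 0.90 × (1 − 0.65) = 0.10395
  credential stuffing: 0.06 × 0.90 × (1 − 0.09) = 0.04914
  lateral movement: 0.31 × 0.66 × (1 − 0.32) = 0.13913
  insider misuse: 0.16 × 0.85 × (1 − 0.45) = 0.0748
Marginal likelihood of the evidence = 0.37311.
P(credential stuffing | evidence) = 0.04914 / 0.37311 ≈ 0.132.

0.132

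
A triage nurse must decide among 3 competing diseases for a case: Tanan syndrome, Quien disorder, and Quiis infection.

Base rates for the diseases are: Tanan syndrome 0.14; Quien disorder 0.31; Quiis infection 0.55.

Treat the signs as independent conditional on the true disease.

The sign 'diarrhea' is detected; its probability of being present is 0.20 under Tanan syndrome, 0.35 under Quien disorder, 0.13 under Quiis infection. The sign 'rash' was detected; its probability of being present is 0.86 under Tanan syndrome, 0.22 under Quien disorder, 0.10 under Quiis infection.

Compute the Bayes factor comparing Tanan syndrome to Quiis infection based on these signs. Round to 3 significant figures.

13.2

Joint likelihood of the sign pattern under each hypothesis:
  Tanan syndrome: 0.20 × 0.86 = 0.172
  Quiis infection: 0.13 × 0.10 = 0.013
Bayes factor = 0.172 / 0.013 ≈ 13.2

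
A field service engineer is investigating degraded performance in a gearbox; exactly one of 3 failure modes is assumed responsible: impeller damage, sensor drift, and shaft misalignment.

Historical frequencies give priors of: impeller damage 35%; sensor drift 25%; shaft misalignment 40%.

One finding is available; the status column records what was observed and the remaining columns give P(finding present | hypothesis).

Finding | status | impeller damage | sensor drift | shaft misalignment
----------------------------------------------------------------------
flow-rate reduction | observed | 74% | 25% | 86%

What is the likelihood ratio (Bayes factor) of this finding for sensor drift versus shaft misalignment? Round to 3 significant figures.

0.291

Likelihood of this finding under each hypothesis:
  sensor drift: 0.25
  shaft misalignment: 0.86
Bayes factor = 0.25 / 0.86 ≈ 0.291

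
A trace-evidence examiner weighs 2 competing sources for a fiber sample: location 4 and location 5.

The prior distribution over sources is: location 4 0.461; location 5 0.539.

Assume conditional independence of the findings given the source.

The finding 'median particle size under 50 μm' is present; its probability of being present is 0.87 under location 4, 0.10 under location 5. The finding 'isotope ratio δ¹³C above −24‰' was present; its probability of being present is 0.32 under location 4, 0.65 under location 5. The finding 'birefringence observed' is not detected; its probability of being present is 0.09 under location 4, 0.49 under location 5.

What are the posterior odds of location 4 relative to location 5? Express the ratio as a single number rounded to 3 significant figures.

Posterior odds equal prior odds times the likelihood ratio; only the two competing hypotheses matter (using 1 − P(present | H) for each absent finding).
  location 4: 0.461 × 0.87 × 0.32 × (1 − 0.09) = 0.11679
  location 5: 0.539 × 0.10 × 0.65 × (1 − 0.49) = 0.017868
Posterior odds = 0.11679 / 0.017868 ≈ 6.54.

6.54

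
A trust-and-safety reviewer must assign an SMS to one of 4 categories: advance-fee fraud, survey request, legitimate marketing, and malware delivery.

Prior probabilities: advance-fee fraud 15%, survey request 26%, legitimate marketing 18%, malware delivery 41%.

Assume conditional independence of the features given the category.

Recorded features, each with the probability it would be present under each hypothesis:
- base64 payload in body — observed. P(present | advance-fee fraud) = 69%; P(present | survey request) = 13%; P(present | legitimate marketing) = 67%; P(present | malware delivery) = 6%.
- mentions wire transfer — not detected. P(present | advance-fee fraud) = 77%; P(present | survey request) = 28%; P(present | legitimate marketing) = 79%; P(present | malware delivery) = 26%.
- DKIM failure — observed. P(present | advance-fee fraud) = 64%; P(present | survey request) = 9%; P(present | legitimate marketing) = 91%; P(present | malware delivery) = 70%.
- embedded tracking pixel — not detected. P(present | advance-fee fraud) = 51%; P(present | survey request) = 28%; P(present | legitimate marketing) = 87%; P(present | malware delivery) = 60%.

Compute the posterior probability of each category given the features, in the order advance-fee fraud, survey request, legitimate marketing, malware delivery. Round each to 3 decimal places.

0.436, 0.092, 0.175, 0.297

By Bayes' rule with conditional independence, the unnormalized weight for each hypothesis is prior × ∏ likelihoods (using 1 − P(present | H) for each absent feature):
  advance-fee fraud: 0.15 × 0.69 × (1 − 0.77) × 0.64 × (1 − 0.51) = 0.0074652
  survey request: 0.26 × 0.13 × (1 − 0.28) × 0.09 × (1 − 0.28) = 0.001577
  legitimate marketing: 0.18 × 0.67 × (1 − 0.79) × 0.91 × (1 − 0.87) = 0.0029961
  malware delivery: 0.41 × 0.06 × (1 − 0.26) × 0.70 × (1 − 0.60) = 0.0050971
The unnormalized weights sum to 0.017135.
P(advance-fee fraud | evidence) = 0.0074652 / 0.017135 ≈ 0.436
P(survey request | evidence) = 0.001577 / 0.017135 ≈ 0.092
P(legitimate marketing | evidence) = 0.0029961 / 0.017135 ≈ 0.175
P(malware delivery | evidence) = 0.0050971 / 0.017135 ≈ 0.297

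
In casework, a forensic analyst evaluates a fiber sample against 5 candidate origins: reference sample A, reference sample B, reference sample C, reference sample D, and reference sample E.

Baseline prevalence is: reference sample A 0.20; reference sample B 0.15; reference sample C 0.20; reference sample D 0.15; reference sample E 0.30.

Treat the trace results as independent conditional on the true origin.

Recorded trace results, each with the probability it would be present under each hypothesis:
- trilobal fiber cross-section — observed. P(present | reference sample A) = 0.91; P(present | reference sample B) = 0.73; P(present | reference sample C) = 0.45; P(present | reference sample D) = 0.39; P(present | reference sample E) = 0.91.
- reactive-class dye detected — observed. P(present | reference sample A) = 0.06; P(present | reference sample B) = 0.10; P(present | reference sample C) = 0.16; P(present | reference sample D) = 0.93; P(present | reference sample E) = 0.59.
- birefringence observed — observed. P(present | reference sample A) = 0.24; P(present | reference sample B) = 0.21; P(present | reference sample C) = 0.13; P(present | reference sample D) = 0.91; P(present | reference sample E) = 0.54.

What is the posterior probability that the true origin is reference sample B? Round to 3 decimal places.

0.016

By Bayes' rule with conditional independence, the unnormalized weight for each hypothesis is prior × ∏ likelihoods:
  reference sample A: 0.20 × 0.91 × 0.06 × 0.24 = 0.0026208
  reference sample B: 0.15 × 0.73 × 0.10 × 0.21 = 0.0022995
  reference sample C: 0.20 × 0.45 × 0.16 × 0.13 = 0.001872
  reference sample D: 0.15 × 0.39 × 0.93 × 0.91 = 0.049509
  reference sample E: 0.30 × 0.91 × 0.59 × 0.54 = 0.086978
Marginal likelihood of the evidence = 0.14328.
P(reference sample B | evidence) = 0.0022995 / 0.14328 ≈ 0.016.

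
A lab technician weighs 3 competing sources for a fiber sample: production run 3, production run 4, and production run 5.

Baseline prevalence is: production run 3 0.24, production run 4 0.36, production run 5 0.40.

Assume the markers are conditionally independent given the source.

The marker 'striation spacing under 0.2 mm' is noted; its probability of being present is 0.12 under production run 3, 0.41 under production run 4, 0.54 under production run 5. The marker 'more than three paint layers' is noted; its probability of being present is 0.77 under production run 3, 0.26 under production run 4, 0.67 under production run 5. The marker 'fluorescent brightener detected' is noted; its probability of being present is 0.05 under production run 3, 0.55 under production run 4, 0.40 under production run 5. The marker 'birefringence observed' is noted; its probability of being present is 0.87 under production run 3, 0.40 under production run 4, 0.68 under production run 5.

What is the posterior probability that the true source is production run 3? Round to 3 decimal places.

0.020

By Bayes' rule with conditional independence, the unnormalized weight for each hypothesis is prior × ∏ likelihoods:
  production run 3: 0.24 × 0.12 × 0.77 × 0.05 × 0.87 = 0.00096466
  production run 4: 0.36 × 0.41 × 0.26 × 0.55 × 0.40 = 0.0084427
  production run 5: 0.40 × 0.54 × 0.67 × 0.40 × 0.68 = 0.039364
Normalizing constant Z = 0.00096466 + 0.0084427 + 0.039364 = 0.048771.
P(production run 3 | evidence) = 0.00096466 / 0.048771 ≈ 0.020.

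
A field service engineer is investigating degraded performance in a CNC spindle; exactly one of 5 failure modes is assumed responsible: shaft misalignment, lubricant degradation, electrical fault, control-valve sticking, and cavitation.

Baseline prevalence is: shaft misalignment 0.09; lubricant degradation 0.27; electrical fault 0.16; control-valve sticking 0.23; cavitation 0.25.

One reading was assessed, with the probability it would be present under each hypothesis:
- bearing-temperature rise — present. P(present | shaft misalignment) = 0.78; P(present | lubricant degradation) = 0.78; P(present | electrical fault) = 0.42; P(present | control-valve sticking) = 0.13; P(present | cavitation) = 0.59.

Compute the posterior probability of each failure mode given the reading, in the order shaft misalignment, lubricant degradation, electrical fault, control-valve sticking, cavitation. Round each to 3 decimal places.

0.134, 0.401, 0.128, 0.057, 0.281

For each hypothesis, the unnormalized posterior weight is prior × likelihood:
  shaft misalignment: 0.09 × 0.78 = 0.0702
  lubricant degradation: 0.27 × 0.78 = 0.2106
  electrical fault: 0.16 × 0.42 = 0.0672
  control-valve sticking: 0.23 × 0.13 = 0.0299
  cavitation: 0.25 × 0.59 = 0.1475
The unnormalized weights sum to 0.5254.
P(shaft misalignment | evidence) = 0.0702 / 0.5254 ≈ 0.134
P(lubricant degradation | evidence) = 0.2106 / 0.5254 ≈ 0.401
P(electrical fault | evidence) = 0.0672 / 0.5254 ≈ 0.128
P(control-valve sticking | evidence) = 0.0299 / 0.5254 ≈ 0.057
P(cavitation | evidence) = 0.1475 / 0.5254 ≈ 0.281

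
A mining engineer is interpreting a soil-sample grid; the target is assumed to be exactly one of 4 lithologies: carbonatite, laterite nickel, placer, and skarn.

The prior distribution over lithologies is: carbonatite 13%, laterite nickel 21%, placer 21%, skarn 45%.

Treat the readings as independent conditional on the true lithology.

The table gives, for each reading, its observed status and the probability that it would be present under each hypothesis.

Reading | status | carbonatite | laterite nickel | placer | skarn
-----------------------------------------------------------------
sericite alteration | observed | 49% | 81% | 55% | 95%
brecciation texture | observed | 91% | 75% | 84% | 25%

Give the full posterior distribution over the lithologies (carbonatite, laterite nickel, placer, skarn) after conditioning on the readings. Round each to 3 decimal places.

For each hypothesis, the unnormalized posterior weight is prior × product of the reading likelihoods:
  carbonatite: 0.13 × 0.49 × 0.91 = 0.057967
  laterite nickel: 0.21 × 0.81 × 0.75 = 0.12757
  placer: 0.21 × 0.55 × 0.84 = 0.09702
  skarn: 0.45 × 0.95 × 0.25 = 0.10687
Marginal likelihood of the evidence = 0.38944.
P(carbonatite | evidence) = 0.057967 / 0.38944 ≈ 0.149
P(laterite nickel | evidence) = 0.12757 / 0.38944 ≈ 0.328
P(placer | evidence) = 0.09702 / 0.38944 ≈ 0.249
P(skarn | evidence) = 0.10687 / 0.38944 ≈ 0.274

0.149, 0.328, 0.249, 0.274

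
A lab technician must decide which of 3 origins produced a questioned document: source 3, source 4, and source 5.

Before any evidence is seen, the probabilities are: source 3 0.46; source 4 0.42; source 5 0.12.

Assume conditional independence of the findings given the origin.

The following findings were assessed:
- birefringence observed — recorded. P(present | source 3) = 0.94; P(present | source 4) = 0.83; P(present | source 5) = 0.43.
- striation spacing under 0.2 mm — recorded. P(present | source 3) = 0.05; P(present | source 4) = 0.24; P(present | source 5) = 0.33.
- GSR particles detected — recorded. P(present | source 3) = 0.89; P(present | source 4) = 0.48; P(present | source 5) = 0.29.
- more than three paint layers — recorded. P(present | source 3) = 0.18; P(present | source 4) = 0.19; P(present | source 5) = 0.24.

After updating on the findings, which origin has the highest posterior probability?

Multiply each prior by the joint likelihood of the evidence pattern:
  source 3: 0.46 × 0.94 × 0.05 × 0.89 × 0.18 = 0.0034635
  source 4: 0.42 × 0.83 × 0.24 × 0.48 × 0.19 = 0.0076302
  source 5: 0.12 × 0.43 × 0.33 × 0.29 × 0.24 = 0.0011851
The unnormalized weights sum to 0.012279.
P(source 3 | evidence) ≈ 0.0034635 / 0.012279 ≈ 0.282
P(source 4 | evidence) ≈ 0.0076302 / 0.012279 ≈ 0.621
P(source 5 | evidence) ≈ 0.0011851 / 0.012279 ≈ 0.097
The largest is 0.621, so source 4 is most probable.

source 4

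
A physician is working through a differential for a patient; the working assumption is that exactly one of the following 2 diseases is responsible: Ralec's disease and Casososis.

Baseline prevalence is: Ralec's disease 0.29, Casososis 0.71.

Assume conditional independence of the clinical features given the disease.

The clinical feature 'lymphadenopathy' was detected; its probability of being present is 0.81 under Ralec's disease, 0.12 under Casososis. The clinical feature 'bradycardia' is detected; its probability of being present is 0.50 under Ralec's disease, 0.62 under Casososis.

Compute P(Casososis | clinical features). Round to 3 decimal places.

0.310

Multiply each prior by the joint likelihood of the clinical feature pattern:
  Ralec's disease: 0.29 × 0.81 × 0.50 = 0.11745
  Casososis: 0.71 × 0.12 × 0.62 = 0.052824
Normalizing constant Z = 0.11745 + 0.052824 = 0.17027.
P(Casososis | evidence) = 0.052824 / 0.17027 ≈ 0.310.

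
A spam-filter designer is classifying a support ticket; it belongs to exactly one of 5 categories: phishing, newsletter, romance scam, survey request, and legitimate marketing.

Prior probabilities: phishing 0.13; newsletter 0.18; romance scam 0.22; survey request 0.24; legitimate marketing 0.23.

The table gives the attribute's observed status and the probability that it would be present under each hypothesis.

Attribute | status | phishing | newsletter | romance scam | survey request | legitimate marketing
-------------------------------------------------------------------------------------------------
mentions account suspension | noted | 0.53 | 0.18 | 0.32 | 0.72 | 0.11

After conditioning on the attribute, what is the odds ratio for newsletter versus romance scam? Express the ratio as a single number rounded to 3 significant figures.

0.460

The normalizing constant cancels in an odds ratio, so compute prior × likelihood for the two hypotheses only:
  newsletter: 0.18 × 0.18 = 0.0324
  romance scam: 0.22 × 0.32 = 0.0704
Odds(newsletter : romance scam) = 0.0324 / 0.0704 ≈ 0.460.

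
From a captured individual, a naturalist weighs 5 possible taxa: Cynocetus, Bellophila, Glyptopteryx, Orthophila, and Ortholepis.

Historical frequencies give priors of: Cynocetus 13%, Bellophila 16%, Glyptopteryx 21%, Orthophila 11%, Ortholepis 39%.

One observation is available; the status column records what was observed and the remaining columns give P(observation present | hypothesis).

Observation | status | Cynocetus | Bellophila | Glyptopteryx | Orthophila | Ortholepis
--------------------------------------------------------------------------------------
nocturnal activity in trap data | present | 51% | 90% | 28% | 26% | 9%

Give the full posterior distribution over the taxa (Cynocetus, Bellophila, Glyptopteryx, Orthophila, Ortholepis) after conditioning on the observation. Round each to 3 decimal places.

0.199, 0.433, 0.177, 0.086, 0.105

For each hypothesis, the unnormalized posterior weight is prior × likelihood:
  Cynocetus: 0.13 × 0.51 = 0.0663
  Bellophila: 0.16 × 0.90 = 0.144
  Glyptopteryx: 0.21 × 0.28 = 0.0588
  Orthophila: 0.11 × 0.26 = 0.0286
  Ortholepis: 0.39 × 0.09 = 0.0351
Normalizing constant Z = 0.0663 + 0.144 + 0.0588 + 0.0286 + 0.0351 = 0.3328.
P(Cynocetus | evidence) = 0.0663 / 0.3328 ≈ 0.199
P(Bellophila | evidence) = 0.144 / 0.3328 ≈ 0.433
P(Glyptopteryx | evidence) = 0.0588 / 0.3328 ≈ 0.177
P(Orthophila | evidence) = 0.0286 / 0.3328 ≈ 0.086
P(Ortholepis | evidence) = 0.0351 / 0.3328 ≈ 0.105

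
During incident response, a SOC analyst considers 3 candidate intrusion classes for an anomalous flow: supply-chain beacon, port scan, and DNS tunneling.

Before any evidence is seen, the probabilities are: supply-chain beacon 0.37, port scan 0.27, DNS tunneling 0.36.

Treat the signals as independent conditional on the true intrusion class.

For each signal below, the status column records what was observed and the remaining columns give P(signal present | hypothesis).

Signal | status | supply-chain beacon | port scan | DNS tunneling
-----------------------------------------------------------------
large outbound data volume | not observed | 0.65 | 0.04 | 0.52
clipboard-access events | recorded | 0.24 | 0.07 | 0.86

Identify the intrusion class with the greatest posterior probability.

DNS tunneling

Multiply each prior by the joint likelihood of the signal pattern (using 1 − P(present | H) for each absent signal):
  supply-chain beacon: 0.37 × (1 − 0.65) × 0.24 = 0.03108
  port scan: 0.27 × (1 − 0.04) × 0.07 = 0.018144
  DNS tunneling: 0.36 × (1 − 0.52) × 0.86 = 0.14861
The unnormalized weights sum to 0.19783.
P(supply-chain beacon | evidence) ≈ 0.03108 / 0.19783 ≈ 0.157
P(port scan | evidence) ≈ 0.018144 / 0.19783 ≈ 0.092
P(DNS tunneling | evidence) ≈ 0.14861 / 0.19783 ≈ 0.751
The largest is 0.751, so DNS tunneling is most probable.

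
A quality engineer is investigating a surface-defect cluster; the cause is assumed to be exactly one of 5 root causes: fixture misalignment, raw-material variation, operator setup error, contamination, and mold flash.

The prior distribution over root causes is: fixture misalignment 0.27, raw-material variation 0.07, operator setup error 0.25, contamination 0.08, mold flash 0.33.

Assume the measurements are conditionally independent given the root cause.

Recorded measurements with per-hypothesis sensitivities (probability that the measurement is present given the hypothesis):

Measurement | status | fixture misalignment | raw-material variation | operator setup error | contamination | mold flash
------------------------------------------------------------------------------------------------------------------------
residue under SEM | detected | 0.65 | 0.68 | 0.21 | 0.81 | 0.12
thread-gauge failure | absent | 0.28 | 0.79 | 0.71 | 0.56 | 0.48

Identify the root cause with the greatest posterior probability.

By Bayes' rule with conditional independence, the unnormalized weight for each hypothesis is prior × ∏ likelihoods (using 1 − P(present | H) for each absent measurement):
  fixture misalignment: 0.27 × 0.65 × (1 − 0.28) = 0.12636
  raw-material variation: 0.07 × 0.68 × (1 − 0.79) = 0.009996
  operator setup error: 0.25 × 0.21 × (1 − 0.71) = 0.015225
  contamination: 0.08 × 0.81 × (1 − 0.56) = 0.028512
  mold flash: 0.33 × 0.12 × (1 − 0.48) = 0.020592
Marginal likelihood of the evidence = 0.20069.
P(fixture misalignment | evidence) ≈ 0.12636 / 0.20069 ≈ 0.630
P(raw-material variation | evidence) ≈ 0.009996 / 0.20069 ≈ 0.050
P(operator setup error | evidence) ≈ 0.015225 / 0.20069 ≈ 0.076
P(contamination | evidence) ≈ 0.028512 / 0.20069 ≈ 0.142
P(mold flash | evidence) ≈ 0.020592 / 0.20069 ≈ 0.103
The largest is 0.630, so fixture misalignment is most probable.

fixture misalignment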